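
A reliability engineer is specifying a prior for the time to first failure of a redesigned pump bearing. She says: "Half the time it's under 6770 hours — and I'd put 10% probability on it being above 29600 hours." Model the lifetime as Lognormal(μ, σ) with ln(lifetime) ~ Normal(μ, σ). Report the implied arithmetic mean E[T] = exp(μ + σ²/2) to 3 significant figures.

E[T] ≈ 13100 hours

If T ~ Lognormal(μ,σ) then ln T ~ Normal(μ,σ), so the p-quantile of ln T is μ + z_p·σ.
ln(6770) = 8.82 and ln(29600) = 10.3; z_{0.5} = 0, z_{0.9} = 1.282.
σ = (10.3 − 8.82)/(1.282 − (0)) = 1.151.
μ = 8.82 − (0)·1.151 = 8.820.
E[T] = exp(μ + σ²/2) = exp(8.820 + 0.6626) = 13100 hours.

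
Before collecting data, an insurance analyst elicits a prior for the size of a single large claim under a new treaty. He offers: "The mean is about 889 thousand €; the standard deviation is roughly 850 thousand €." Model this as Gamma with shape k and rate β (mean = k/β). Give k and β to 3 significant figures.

For Gamma(k, rate β): mean = k/β, variance = k/β², so CV = 1/√k.
CV = SD/mean = 850/889 = 0.9561, hence k = 1/CV² = 1.09.
Then β = k/mean = 1.09/889 = 0.00123.

k ≈ 1.09, β ≈ 0.00123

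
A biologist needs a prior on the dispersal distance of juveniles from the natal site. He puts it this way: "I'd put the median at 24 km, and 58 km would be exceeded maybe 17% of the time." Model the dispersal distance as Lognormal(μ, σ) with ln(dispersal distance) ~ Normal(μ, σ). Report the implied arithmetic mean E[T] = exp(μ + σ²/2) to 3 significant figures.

If T ~ Lognormal(μ,σ) then ln T ~ Normal(μ,σ), so the p-quantile of ln T is μ + z_p·σ.
ln(24) = 3.178 and ln(58) = 4.06; z_{0.5} = 0, z_{0.83} = 0.9542.
σ = (4.06 − 3.178)/(0.9542 − (0)) = 0.925.
μ = 3.178 − (0)·0.925 = 3.178.
E[T] = exp(μ + σ²/2) = exp(3.178 + 0.4276) = 36.8 km.

E[T] ≈ 36.8 km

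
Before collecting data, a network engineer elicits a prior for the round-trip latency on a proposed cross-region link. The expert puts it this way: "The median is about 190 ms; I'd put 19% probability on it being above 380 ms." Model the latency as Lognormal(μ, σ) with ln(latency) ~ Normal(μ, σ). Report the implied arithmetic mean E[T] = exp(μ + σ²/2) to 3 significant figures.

If T ~ Lognormal(μ,σ) then ln T ~ Normal(μ,σ), so the p-quantile of ln T is μ + z_p·σ.
ln(190) = 5.247 and ln(380) = 5.94; z_{0.5} = 0, z_{0.81} = 0.8779.
σ = (5.94 − 5.247)/(0.8779 − (0)) = 0.790.
μ = 5.247 − (0)·0.790 = 5.247.
E[T] = exp(μ + σ²/2) = exp(5.247 + 0.3117) = 259 ms.

E[T] ≈ 259 ms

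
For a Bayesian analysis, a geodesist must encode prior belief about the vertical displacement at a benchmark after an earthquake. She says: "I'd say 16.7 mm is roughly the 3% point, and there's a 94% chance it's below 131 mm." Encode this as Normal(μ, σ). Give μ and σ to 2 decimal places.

The p-quantile of Normal(μ,σ) is μ + z_p·σ, with z_{0.03} = -1.881 and z_{0.94} = 1.555.
Eliminate σ: μ = (z₂·x₁ − z₁·x₂)/(z₂ − z₁) = (1.555·16.7 − (-1.881)·131)/3.436 = 79.27.
Then σ = (x₂ − x₁)/(z₂ − z₁) = (131 − 16.7)/3.436 = 33.27.

μ = 79.27, σ = 33.27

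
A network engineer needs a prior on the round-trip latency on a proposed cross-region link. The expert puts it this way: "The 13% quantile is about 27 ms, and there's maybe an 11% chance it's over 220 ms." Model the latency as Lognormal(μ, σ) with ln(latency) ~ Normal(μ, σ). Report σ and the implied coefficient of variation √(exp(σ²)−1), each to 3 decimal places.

σ ≈ 0.892, CV ≈ 1.102

If T ~ Lognormal(μ,σ) then ln T ~ Normal(μ,σ), so the p-quantile of ln T is μ + z_p·σ.
ln(27) = 3.296 and ln(220) = 5.394; z_{0.13} = -1.126, z_{0.89} = 1.227.
σ = (5.394 − 3.296)/(1.227 − (-1.126)) = 0.892.
μ = 3.296 − (-1.126)·0.892 = 4.300.
CV = √(exp(σ²)−1) = √(exp(0.7949)−1) = 1.102.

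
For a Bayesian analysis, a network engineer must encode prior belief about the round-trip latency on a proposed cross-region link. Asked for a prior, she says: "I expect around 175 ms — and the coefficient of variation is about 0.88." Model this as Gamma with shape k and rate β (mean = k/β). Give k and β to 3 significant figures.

k ≈ 1.29, β ≈ 0.00738

For Gamma(k, rate β): mean = k/β, variance = k/β², so CV = 1/√k.
CV = 0.88, hence k = 1/CV² = 1.29.
Then β = k/mean = 1.29/175 = 0.00738.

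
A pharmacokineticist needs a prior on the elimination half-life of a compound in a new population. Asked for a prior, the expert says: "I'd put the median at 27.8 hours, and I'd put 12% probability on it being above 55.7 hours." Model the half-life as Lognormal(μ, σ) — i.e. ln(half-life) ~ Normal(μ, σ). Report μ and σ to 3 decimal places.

μ ≈ 3.325, σ ≈ 0.591

If T ~ Lognormal(μ,σ) then ln T ~ Normal(μ,σ), so the p-quantile of ln T is μ + z_p·σ.
ln(27.8) = 3.325 and ln(55.7) = 4.02; z_{0.5} = 0, z_{0.88} = 1.175.
σ = (4.02 − 3.325)/(1.175 − (0)) = 0.591.
μ = 3.325 − (0)·0.591 = 3.325.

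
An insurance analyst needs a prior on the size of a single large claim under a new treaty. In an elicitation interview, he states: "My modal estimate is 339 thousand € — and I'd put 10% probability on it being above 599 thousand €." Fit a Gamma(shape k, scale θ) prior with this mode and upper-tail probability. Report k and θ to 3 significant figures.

k ≈ 6.87, θ ≈ 57.8

Gamma(k,θ) with k>1 has mode (k−1)θ, so θ = 339/(k−1).
Need P(X < 599) = 0.9 with θ tied to k this way. Start at k = 2, θ = 339: P(X<599) ≈ 0.527.
Too low — raise k to concentrate. Iterating converges to k ≈ 6.87.
Then θ = 339/(6.87−1) ≈ 57.8.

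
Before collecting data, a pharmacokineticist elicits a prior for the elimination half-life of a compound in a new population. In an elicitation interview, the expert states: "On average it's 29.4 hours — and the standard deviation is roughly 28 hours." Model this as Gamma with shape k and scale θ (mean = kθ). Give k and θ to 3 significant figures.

For Gamma(k, scale θ): mean = kθ, variance = kθ², so CV = 1/√k.
CV = SD/mean = 28/29.4 = 0.9524, hence k = 1/CV² = 1.1.
Then θ = mean/k = 29.4/1.1 = 26.7.

k ≈ 1.1, θ ≈ 26.7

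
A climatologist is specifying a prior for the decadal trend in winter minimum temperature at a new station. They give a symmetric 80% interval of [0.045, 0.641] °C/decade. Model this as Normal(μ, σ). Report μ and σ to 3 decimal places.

μ = 0.343, σ = 0.233

A symmetric 80% interval runs μ ± z·σ with z = 1.282.
Half-width = 0.298, so σ = 0.298/1.282 = 0.233.
μ is the interval midpoint, 0.343.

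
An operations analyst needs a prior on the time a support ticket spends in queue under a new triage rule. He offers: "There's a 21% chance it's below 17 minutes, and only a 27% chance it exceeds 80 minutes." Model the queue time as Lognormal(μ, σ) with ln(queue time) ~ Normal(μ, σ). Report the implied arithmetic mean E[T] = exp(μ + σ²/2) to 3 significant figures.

If T ~ Lognormal(μ,σ) then ln T ~ Normal(μ,σ), so the p-quantile of ln T is μ + z_p·σ.
ln(17) = 2.833 and ln(80) = 4.382; z_{0.21} = -0.8064, z_{0.73} = 0.6128.
σ = (4.382 − 2.833)/(0.6128 − (-0.8064)) = 1.091.
μ = 2.833 − (-0.8064)·1.091 = 3.713.
E[T] = exp(μ + σ²/2) = exp(3.713 + 0.5955) = 74.3 minutes.

E[T] ≈ 74.3 minutes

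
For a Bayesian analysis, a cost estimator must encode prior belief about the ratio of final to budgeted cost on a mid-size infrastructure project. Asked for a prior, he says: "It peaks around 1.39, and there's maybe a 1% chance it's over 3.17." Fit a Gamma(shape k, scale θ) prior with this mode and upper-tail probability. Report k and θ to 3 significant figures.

k ≈ 8.04, θ ≈ 0.197

Gamma(k,θ) with k>1 has mode (k−1)θ, so θ = 1.39/(k−1).
Need P(X < 3.17) = 0.99 with θ tied to k this way. Start at k = 2, θ = 1.39: P(X<3.17) ≈ 0.665.
Too low — raise k to concentrate. Iterating converges to k ≈ 8.04.
Then θ = 1.39/(8.04−1) ≈ 0.197.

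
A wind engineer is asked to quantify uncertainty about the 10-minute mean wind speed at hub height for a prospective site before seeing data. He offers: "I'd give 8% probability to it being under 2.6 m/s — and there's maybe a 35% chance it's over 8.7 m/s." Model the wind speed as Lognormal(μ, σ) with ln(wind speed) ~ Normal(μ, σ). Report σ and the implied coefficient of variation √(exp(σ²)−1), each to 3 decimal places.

If T ~ Lognormal(μ,σ) then ln T ~ Normal(μ,σ), so the p-quantile of ln T is μ + z_p·σ.
ln(2.6) = 0.9555 and ln(8.7) = 2.163; z_{0.08} = -1.405, z_{0.65} = 0.3853.
σ = (2.163 − 0.9555)/(0.3853 − (-1.405)) = 0.675.
μ = 0.9555 − (-1.405)·0.675 = 1.903.
CV = √(exp(σ²)−1) = √(exp(0.4551)−1) = 0.759.

σ ≈ 0.675, CV ≈ 0.759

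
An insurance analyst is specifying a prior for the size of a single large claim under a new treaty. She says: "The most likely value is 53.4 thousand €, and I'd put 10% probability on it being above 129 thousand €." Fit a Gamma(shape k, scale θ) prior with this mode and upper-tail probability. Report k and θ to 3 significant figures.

k ≈ 3.47, θ ≈ 21.6

Gamma(k,θ) with k>1 has mode (k−1)θ, so θ = 53.4/(k−1).
Need P(X < 129) = 0.9 with θ tied to k this way. Start at k = 2, θ = 53.4: P(X<129) ≈ 0.695.
Too low — raise k to concentrate. Iterating converges to k ≈ 3.47.
Then θ = 53.4/(3.47−1) ≈ 21.6.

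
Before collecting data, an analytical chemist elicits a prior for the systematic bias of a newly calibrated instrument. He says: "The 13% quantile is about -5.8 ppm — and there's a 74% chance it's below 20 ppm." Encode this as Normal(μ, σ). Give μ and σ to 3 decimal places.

The p-quantile of Normal(μ,σ) is μ + z_p·σ, with z_{0.13} = -1.126 and z_{0.74} = 0.6433.
Eliminate σ: μ = (z₂·x₁ − z₁·x₂)/(z₂ − z₁) = (0.6433·-5.8 − (-1.126)·20)/1.77 = 10.621.
Then σ = (x₂ − x₁)/(z₂ − z₁) = (20 − -5.8)/1.77 = 14.578.

μ = 10.621, σ = 14.578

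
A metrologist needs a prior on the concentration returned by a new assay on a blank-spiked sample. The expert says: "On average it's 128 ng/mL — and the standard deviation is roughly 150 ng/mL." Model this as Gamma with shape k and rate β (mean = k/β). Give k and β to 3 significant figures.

k ≈ 0.728, β ≈ 0.00569

For Gamma(k, rate β): mean = k/β, variance = k/β², so CV = 1/√k.
CV = SD/mean = 150/128 = 1.172, hence k = 1/CV² = 0.728.
Then β = k/mean = 0.728/128 = 0.00569.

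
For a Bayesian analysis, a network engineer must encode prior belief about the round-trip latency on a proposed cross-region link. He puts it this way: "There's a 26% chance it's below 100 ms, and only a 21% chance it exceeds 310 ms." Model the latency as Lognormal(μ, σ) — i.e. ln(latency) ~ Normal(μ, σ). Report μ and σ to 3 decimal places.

μ ≈ 5.107, σ ≈ 0.780

If T ~ Lognormal(μ,σ) then ln T ~ Normal(μ,σ), so the p-quantile of ln T is μ + z_p·σ.
ln(100) = 4.605 and ln(310) = 5.737; z_{0.26} = -0.6433, z_{0.79} = 0.8064.
σ = (5.737 − 4.605)/(0.8064 − (-0.6433)) = 0.780.
μ = 4.605 − (-0.6433)·0.780 = 5.107.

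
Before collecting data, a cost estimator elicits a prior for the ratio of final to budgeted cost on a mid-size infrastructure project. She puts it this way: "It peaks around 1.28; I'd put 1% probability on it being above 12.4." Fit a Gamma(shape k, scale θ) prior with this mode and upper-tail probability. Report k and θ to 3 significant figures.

k ≈ 1.61, θ ≈ 2.11

Gamma(k,θ) with k>1 has mode (k−1)θ, so θ = 1.28/(k−1).
Need P(X < 12.4) = 0.99 with θ tied to k this way. Start at k = 2, θ = 1.28: P(X<12.4) ≈ 0.999.
Too high — lower k to spread out. Iterating converges to k ≈ 1.61.
Then θ = 1.28/(1.61−1) ≈ 2.11.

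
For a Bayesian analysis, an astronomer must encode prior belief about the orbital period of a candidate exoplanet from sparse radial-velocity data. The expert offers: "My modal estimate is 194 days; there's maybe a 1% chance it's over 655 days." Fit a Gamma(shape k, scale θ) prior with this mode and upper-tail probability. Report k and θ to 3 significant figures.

Gamma(k,θ) with k>1 has mode (k−1)θ, so θ = 194/(k−1).
Need P(X < 655) = 0.99 with θ tied to k this way. Start at k = 2, θ = 194: P(X<655) ≈ 0.850.
Too low — raise k to concentrate. Iterating converges to k ≈ 3.95.
Then θ = 194/(3.95−1) ≈ 65.7.

k ≈ 3.95, θ ≈ 65.7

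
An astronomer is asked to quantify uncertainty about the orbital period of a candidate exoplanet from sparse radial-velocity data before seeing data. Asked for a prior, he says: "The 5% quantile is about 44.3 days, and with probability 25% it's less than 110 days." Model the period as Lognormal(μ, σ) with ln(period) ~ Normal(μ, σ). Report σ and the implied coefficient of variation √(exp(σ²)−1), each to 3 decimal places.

If T ~ Lognormal(μ,σ) then ln T ~ Normal(μ,σ), so the p-quantile of ln T is μ + z_p·σ.
ln(44.3) = 3.791 and ln(110) = 4.7; z_{0.05} = -1.645, z_{0.25} = -0.6745.
σ = (4.7 − 3.791)/(-0.6745 − (-1.645)) = 0.937.
μ = 3.791 − (-1.645)·0.937 = 5.333.
CV = √(exp(σ²)−1) = √(exp(0.8785)−1) = 1.186.

σ ≈ 0.937, CV ≈ 1.186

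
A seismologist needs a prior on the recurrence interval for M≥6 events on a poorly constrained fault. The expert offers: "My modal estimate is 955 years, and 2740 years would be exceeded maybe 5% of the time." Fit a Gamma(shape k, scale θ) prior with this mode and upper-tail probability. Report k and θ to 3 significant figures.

Gamma(k,θ) with k>1 has mode (k−1)θ, so θ = 955/(k−1).
Need P(X < 2740) = 0.95 with θ tied to k this way. Start at k = 2, θ = 955: P(X<2740) ≈ 0.780.
Too low — raise k to concentrate. Iterating converges to k ≈ 3.4.
Then θ = 955/(3.4−1) ≈ 398.

k ≈ 3.4, θ ≈ 398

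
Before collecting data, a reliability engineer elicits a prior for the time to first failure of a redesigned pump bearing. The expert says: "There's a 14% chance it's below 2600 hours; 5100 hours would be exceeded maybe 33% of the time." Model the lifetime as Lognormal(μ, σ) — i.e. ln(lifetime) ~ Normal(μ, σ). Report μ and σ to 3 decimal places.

If T ~ Lognormal(μ,σ) then ln T ~ Normal(μ,σ), so the p-quantile of ln T is μ + z_p·σ.
ln(2600) = 7.863 and ln(5100) = 8.537; z_{0.14} = -1.08, z_{0.67} = 0.4399.
σ = (8.537 − 7.863)/(0.4399 − (-1.08)) = 0.443.
μ = 7.863 − (-1.08)·0.443 = 8.342.

μ ≈ 8.342, σ ≈ 0.443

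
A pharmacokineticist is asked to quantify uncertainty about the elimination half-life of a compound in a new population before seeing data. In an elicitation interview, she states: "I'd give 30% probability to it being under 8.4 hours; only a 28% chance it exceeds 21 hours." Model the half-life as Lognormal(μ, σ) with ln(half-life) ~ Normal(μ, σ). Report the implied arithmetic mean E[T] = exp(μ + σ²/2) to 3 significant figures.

If T ~ Lognormal(μ,σ) then ln T ~ Normal(μ,σ), so the p-quantile of ln T is μ + z_p·σ.
ln(8.4) = 2.128 and ln(21) = 3.045; z_{0.3} = -0.5244, z_{0.72} = 0.5828.
σ = (3.045 − 2.128)/(0.5828 − (-0.5244)) = 0.828.
μ = 2.128 − (-0.5244)·0.828 = 2.562.
E[T] = exp(μ + σ²/2) = exp(2.562 + 0.3424) = 18.3 hours.

E[T] ≈ 18.3 hours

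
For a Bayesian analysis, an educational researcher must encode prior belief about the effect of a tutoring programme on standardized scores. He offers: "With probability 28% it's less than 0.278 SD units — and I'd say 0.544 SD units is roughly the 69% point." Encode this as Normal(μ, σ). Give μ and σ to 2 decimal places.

μ = 0.42, σ = 0.25

The p-quantile of Normal(μ,σ) is μ + z_p·σ, with z_{0.28} = -0.5828 and z_{0.69} = 0.4959.
Eliminate σ: μ = (z₂·x₁ − z₁·x₂)/(z₂ − z₁) = (0.4959·0.278 − (-0.5828)·0.544)/1.079 = 0.42.
Then σ = (x₂ − x₁)/(z₂ − z₁) = (0.544 − 0.278)/1.079 = 0.25.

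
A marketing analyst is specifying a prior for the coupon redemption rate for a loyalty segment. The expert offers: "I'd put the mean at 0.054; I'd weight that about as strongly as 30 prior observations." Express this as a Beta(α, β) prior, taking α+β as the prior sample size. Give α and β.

Under the effective-sample-size interpretation, Beta(α, β) has prior mean α/(α+β) and prior sample size α+β.
So α+β = 30 and α/(α+β) = 0.054, giving α = 0.054·30 = 1.62 and β = 30 − 1.62 = 28.38.

α = 1.62, β = 28.38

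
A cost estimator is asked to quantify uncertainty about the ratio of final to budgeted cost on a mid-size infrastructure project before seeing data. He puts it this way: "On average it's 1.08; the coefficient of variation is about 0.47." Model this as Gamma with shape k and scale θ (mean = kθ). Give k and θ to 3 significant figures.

For Gamma(k, scale θ): mean = kθ, variance = kθ², so CV = 1/√k.
CV = 0.47, hence k = 1/CV² = 4.53.
Then θ = mean/k = 1.08/4.53 = 0.239.

k ≈ 4.53, θ ≈ 0.239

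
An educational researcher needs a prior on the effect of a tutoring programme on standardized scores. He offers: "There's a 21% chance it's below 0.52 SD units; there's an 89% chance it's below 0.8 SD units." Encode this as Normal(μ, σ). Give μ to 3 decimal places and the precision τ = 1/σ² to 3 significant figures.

The p-quantile of Normal(μ,σ) is μ + z_p·σ, with z_{0.21} = -0.8064 and z_{0.89} = 1.227.
Eliminate σ: μ = (z₂·x₁ − z₁·x₂)/(z₂ − z₁) = (1.227·0.52 − (-0.8064)·0.8)/2.033 = 0.631.
Then σ = (x₂ − x₁)/(z₂ − z₁) = (0.8 − 0.52)/2.033 = 0.138.
Precision τ = 1/σ² = 1/0.1377² = 52.7.

μ = 0.631, τ = 52.7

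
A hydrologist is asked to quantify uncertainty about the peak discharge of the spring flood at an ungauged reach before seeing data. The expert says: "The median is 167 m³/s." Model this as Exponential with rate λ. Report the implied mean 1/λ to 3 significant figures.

mean ≈ 241 m³/s

Exponential median = ln 2 / λ, so λ = ln 2 / 167.0 = 0.00415.
Mean = 1/λ = 241 m³/s.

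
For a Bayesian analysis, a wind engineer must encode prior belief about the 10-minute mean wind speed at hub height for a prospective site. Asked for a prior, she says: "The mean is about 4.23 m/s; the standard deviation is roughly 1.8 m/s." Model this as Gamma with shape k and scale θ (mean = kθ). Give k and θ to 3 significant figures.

k ≈ 5.52, θ ≈ 0.766

For Gamma(k, scale θ): mean = kθ, variance = kθ², so CV = 1/√k.
CV = SD/mean = 1.8/4.23 = 0.4255, hence k = 1/CV² = 5.52.
Then θ = mean/k = 4.23/5.52 = 0.766.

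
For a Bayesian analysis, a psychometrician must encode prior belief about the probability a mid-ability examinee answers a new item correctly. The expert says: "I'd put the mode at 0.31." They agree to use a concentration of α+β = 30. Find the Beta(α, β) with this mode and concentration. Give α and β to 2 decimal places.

α = 9.68, β = 20.32

For α,β > 1 the Beta mode is (α−1)/(α+β−2). With α+β = 30, the mode is (α−1)/28.
Set (α−1)/28 = 0.31 → α = 1 + 0.31·28 = 9.68.
β = 30 − α = 20.32.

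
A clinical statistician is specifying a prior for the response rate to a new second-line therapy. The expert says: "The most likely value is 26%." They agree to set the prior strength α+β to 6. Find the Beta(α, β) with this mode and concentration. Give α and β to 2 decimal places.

For α,β > 1 the Beta mode is (α−1)/(α+β−2). With α+β = 6, the mode is (α−1)/4.
Set (α−1)/4 = 0.26 → α = 1 + 0.26·4 = 2.04.
β = 6 − α = 3.96.

α = 2.04, β = 3.96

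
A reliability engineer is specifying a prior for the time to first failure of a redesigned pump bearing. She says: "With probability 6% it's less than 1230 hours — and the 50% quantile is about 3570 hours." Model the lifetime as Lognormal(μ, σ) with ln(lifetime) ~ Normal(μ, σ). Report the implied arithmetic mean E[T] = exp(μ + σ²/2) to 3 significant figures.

E[T] ≈ 4520 hours

If T ~ Lognormal(μ,σ) then ln T ~ Normal(μ,σ), so the p-quantile of ln T is μ + z_p·σ.
ln(1230) = 7.115 and ln(3570) = 8.18; z_{0.06} = -1.555, z_{0.5} = 0.
σ = (8.18 − 7.115)/(0 − (-1.555)) = 0.685.
μ = 7.115 − (-1.555)·0.685 = 8.180.
E[T] = exp(μ + σ²/2) = exp(8.180 + 0.2348) = 4520 hours.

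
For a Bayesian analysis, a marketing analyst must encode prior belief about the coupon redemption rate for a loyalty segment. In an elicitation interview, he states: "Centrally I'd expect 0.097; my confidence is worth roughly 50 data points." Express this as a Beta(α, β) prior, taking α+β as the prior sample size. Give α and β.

α = 4.85, β = 45.15

Under the effective-sample-size interpretation, Beta(α, β) has prior mean α/(α+β) and prior sample size α+β.
So α+β = 50 and α/(α+β) = 0.097, giving α = 0.097·50 = 4.85 and β = 50 − 4.85 = 45.15.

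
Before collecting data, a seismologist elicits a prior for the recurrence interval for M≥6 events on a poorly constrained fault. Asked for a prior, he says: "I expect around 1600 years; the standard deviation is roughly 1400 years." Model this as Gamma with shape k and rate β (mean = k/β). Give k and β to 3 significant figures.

For Gamma(k, rate β): mean = k/β, variance = k/β², so CV = 1/√k.
CV = SD/mean = 1400/1600 = 0.875, hence k = 1/CV² = 1.31.
Then β = k/mean = 1.31/1600 = 0.000816.

k ≈ 1.31, β ≈ 0.000816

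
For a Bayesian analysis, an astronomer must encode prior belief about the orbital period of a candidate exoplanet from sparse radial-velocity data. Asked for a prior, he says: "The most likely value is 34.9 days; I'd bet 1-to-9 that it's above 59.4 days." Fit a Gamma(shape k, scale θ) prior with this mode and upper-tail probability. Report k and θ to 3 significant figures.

Gamma(k,θ) with k>1 has mode (k−1)θ, so θ = 34.9/(k−1).
Need P(X < 59.4) = 0.9 with θ tied to k this way. Start at k = 2, θ = 34.9: P(X<59.4) ≈ 0.507.
Too low — raise k to concentrate. Iterating converges to k ≈ 7.69.
Then θ = 34.9/(7.69−1) ≈ 5.21.

k ≈ 7.69, θ ≈ 5.21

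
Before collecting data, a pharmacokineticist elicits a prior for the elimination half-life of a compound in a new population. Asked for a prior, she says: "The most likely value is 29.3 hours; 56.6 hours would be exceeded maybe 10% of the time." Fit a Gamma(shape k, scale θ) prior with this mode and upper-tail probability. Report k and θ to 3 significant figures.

k ≈ 5.41, θ ≈ 6.64

Gamma(k,θ) with k>1 has mode (k−1)θ, so θ = 29.3/(k−1).
Need P(X < 56.6) = 0.9 with θ tied to k this way. Start at k = 2, θ = 29.3: P(X<56.6) ≈ 0.575.
Too low — raise k to concentrate. Iterating converges to k ≈ 5.41.
Then θ = 29.3/(5.41−1) ≈ 6.64.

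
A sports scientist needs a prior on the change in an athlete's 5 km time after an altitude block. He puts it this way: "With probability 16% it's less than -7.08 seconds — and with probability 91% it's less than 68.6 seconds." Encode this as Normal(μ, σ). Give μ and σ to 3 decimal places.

The p-quantile of Normal(μ,σ) is μ + z_p·σ, with z_{0.16} = -0.9945 and z_{0.91} = 1.341.
Eliminate σ: μ = (z₂·x₁ − z₁·x₂)/(z₂ − z₁) = (1.341·-7.08 − (-0.9945)·68.6)/2.335 = 25.149.
Then σ = (x₂ − x₁)/(z₂ − z₁) = (68.6 − -7.08)/2.335 = 32.408.

μ = 25.149, σ = 32.408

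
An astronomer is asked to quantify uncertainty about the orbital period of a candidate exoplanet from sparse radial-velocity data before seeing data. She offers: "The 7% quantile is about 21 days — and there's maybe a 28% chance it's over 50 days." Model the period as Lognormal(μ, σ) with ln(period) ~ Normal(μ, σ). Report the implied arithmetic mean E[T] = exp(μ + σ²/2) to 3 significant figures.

E[T] ≈ 42.7 days

If T ~ Lognormal(μ,σ) then ln T ~ Normal(μ,σ), so the p-quantile of ln T is μ + z_p·σ.
ln(21) = 3.045 and ln(50) = 3.912; z_{0.07} = -1.476, z_{0.72} = 0.5828.
σ = (3.912 − 3.045)/(0.5828 − (-1.476)) = 0.421.
μ = 3.045 − (-1.476)·0.421 = 3.666.
E[T] = exp(μ + σ²/2) = exp(3.666 + 0.0888) = 42.7 days.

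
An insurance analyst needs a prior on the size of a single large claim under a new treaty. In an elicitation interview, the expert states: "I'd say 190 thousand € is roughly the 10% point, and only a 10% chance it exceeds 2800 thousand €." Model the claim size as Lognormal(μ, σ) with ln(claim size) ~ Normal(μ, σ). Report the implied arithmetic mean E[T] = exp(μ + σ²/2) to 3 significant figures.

E[T] ≈ 1270 thousand €

If T ~ Lognormal(μ,σ) then ln T ~ Normal(μ,σ), so the p-quantile of ln T is μ + z_p·σ.
ln(190) = 5.247 and ln(2800) = 7.937; z_{0.1} = -1.282, z_{0.9} = 1.282.
σ = (7.937 − 5.247)/(1.282 − (-1.282)) = 1.050.
μ = 5.247 − (-1.282)·1.050 = 6.592.
E[T] = exp(μ + σ²/2) = exp(6.592 + 0.5509) = 1270 thousand €.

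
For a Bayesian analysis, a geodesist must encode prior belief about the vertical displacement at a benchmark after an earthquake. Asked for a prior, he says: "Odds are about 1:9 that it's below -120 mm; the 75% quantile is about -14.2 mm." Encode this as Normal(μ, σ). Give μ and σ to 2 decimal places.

The p-quantile of Normal(μ,σ) is μ + z_p·σ, with z_{0.1} = -1.282 and z_{0.75} = 0.6745.
Eliminate σ: μ = (z₂·x₁ − z₁·x₂)/(z₂ − z₁) = (0.6745·-120 − (-1.282)·-14.2)/1.956 = -50.68.
Then σ = (x₂ − x₁)/(z₂ − z₁) = (-14.2 − -120)/1.956 = 54.09.

μ = -50.68, σ = 54.09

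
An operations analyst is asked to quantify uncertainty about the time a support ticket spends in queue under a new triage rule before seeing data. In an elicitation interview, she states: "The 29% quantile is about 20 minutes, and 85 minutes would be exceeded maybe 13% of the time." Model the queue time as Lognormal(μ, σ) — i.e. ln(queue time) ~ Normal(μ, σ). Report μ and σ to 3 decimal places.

If T ~ Lognormal(μ,σ) then ln T ~ Normal(μ,σ), so the p-quantile of ln T is μ + z_p·σ.
ln(20) = 2.996 and ln(85) = 4.443; z_{0.29} = -0.5534, z_{0.87} = 1.126.
σ = (4.443 − 2.996)/(1.126 − (-0.5534)) = 0.861.
μ = 2.996 − (-0.5534)·0.861 = 3.472.

μ ≈ 3.472, σ ≈ 0.861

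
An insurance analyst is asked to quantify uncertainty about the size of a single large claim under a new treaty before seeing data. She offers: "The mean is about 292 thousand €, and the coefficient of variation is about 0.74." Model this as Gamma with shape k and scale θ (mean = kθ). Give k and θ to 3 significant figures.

For Gamma(k, scale θ): mean = kθ, variance = kθ², so CV = 1/√k.
CV = 0.74, hence k = 1/CV² = 1.83.
Then θ = mean/k = 292/1.83 = 160.

k ≈ 1.83, θ ≈ 160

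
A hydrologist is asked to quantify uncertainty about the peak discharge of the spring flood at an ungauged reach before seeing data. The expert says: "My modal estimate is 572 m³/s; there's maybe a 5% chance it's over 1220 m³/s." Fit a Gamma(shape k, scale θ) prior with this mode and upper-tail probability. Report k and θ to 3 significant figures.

Gamma(k,θ) with k>1 has mode (k−1)θ, so θ = 572/(k−1).
Need P(X < 1220) = 0.95 with θ tied to k this way. Start at k = 2, θ = 572: P(X<1220) ≈ 0.629.
Too low — raise k to concentrate. Iterating converges to k ≈ 5.81.
Then θ = 572/(5.81−1) ≈ 119.

k ≈ 5.81, θ ≈ 119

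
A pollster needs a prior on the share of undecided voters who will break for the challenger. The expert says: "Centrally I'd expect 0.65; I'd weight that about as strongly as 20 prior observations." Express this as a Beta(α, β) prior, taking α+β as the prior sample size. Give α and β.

Under the effective-sample-size interpretation, Beta(α, β) has prior mean α/(α+β) and prior sample size α+β.
So α+β = 20 and α/(α+β) = 0.65, giving α = 0.65·20 = 13 and β = 20 − 13 = 7.

α = 13, β = 7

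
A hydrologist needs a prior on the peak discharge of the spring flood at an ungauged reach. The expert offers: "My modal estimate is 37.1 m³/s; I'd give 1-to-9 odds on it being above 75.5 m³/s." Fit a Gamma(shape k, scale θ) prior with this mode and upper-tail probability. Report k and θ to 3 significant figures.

k ≈ 4.8, θ ≈ 9.76

Gamma(k,θ) with k>1 has mode (k−1)θ, so θ = 37.1/(k−1).
Need P(X < 75.5) = 0.9 with θ tied to k this way. Start at k = 2, θ = 37.1: P(X<75.5) ≈ 0.603.
Too low — raise k to concentrate. Iterating converges to k ≈ 4.8.
Then θ = 37.1/(4.8−1) ≈ 9.76.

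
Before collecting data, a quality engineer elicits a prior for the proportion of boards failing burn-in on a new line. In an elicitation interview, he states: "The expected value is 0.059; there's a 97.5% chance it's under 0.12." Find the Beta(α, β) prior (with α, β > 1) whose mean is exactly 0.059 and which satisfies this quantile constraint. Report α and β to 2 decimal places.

With mean 0.059 fixed, write α = 0.059s, β = 0.941s where s = α+β.
Need P(θ < 0.12) = 0.975 under Beta(0.059s, 0.941s). Normal approximation: (q−m)/√(m(1−m)/s) ≈ z_{0.975} = 1.96, so s ≈ 0.059·0.941·(1.96)²/(0.12−0.059)² = 57.3.
At s = 57.3: P(θ<0.12) ≈ 0.956. Adjusting to match 0.975 gives s ≈ 79.39.
So α = 0.059·79.39 ≈ 4.68, β = 0.941·79.39 ≈ 74.71.

α ≈ 4.68, β ≈ 74.71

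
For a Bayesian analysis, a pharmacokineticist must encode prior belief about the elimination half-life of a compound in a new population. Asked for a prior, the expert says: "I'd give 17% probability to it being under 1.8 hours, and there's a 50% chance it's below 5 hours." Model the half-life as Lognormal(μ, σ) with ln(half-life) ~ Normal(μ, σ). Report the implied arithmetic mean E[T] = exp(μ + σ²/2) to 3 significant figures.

If T ~ Lognormal(μ,σ) then ln T ~ Normal(μ,σ), so the p-quantile of ln T is μ + z_p·σ.
ln(1.8) = 0.5878 and ln(5) = 1.609; z_{0.17} = -0.9542, z_{0.5} = 0.
σ = (1.609 − 0.5878)/(0 − (-0.9542)) = 1.071.
μ = 0.5878 − (-0.9542)·1.071 = 1.609.
E[T] = exp(μ + σ²/2) = exp(1.609 + 0.5732) = 8.87 hours.

E[T] ≈ 8.87 hours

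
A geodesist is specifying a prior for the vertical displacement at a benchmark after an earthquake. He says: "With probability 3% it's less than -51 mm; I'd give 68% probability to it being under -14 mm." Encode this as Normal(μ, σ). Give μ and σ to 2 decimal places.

μ = -21.37, σ = 15.75

For Normal(μ,σ), the p-quantile is μ + z_p·σ. Here z_{0.03} = -1.881, z_{0.68} = 0.4677.
So -51 = μ − 1.881σ and -14 = μ + 0.4677σ.
Subtracting: σ = (-14 − -51)/(0.4677 − (-1.881)) = 15.75.
Then μ = -51 − (-1.881)·15.75 = -21.37.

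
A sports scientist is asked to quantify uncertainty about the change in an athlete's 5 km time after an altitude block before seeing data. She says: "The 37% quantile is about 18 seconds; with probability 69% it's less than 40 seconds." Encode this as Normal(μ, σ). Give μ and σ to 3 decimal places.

μ = 26.821, σ = 26.580

For Normal(μ,σ), the p-quantile is μ + z_p·σ. Here z_{0.37} = -0.3319, z_{0.69} = 0.4959.
So 18 = μ − 0.3319σ and 40 = μ + 0.4959σ.
Subtracting: σ = (40 − 18)/(0.4959 − (-0.3319)) = 26.580.
Then μ = 18 − (-0.3319)·26.580 = 26.821.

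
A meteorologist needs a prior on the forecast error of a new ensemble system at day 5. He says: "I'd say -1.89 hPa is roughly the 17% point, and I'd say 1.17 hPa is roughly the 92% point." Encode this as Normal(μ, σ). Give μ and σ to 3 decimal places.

The p-quantile of Normal(μ,σ) is μ + z_p·σ, with z_{0.17} = -0.9542 and z_{0.92} = 1.405.
Eliminate σ: μ = (z₂·x₁ − z₁·x₂)/(z₂ − z₁) = (1.405·-1.89 − (-0.9542)·1.17)/2.359 = -0.652.
Then σ = (x₂ − x₁)/(z₂ − z₁) = (1.17 − -1.89)/2.359 = 1.297.

μ = -0.652, σ = 1.297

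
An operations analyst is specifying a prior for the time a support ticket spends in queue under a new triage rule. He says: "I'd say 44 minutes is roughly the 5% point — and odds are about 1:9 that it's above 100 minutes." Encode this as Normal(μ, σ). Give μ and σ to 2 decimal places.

μ = 75.48, σ = 19.14

For Normal(μ,σ), the p-quantile is μ + z_p·σ. Here z_{0.05} = -1.645, z_{0.9} = 1.282.
So 44 = μ − 1.645σ and 100 = μ + 1.282σ.
Subtracting: σ = (100 − 44)/(1.282 − (-1.645)) = 19.14.
Then μ = 44 − (-1.645)·19.14 = 75.48.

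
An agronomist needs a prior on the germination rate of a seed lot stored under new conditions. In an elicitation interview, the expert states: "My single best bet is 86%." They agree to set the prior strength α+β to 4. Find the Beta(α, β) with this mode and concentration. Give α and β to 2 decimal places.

For α,β > 1 the Beta mode is (α−1)/(α+β−2). With α+β = 4, the mode is (α−1)/2.
Set (α−1)/2 = 0.86 → α = 1 + 0.86·2 = 2.72.
β = 4 − α = 1.28.

α = 2.72, β = 1.28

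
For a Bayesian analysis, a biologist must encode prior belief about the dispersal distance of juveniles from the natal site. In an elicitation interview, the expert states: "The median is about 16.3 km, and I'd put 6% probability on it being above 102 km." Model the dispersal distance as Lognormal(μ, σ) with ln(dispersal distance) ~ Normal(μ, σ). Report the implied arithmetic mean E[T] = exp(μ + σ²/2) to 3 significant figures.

If T ~ Lognormal(μ,σ) then ln T ~ Normal(μ,σ), so the p-quantile of ln T is μ + z_p·σ.
ln(16.3) = 2.791 and ln(102) = 4.625; z_{0.5} = 0, z_{0.94} = 1.555.
σ = (4.625 − 2.791)/(1.555 − (0)) = 1.179.
μ = 2.791 − (0)·1.179 = 2.791.
E[T] = exp(μ + σ²/2) = exp(2.791 + 0.6956) = 32.7 km.

E[T] ≈ 32.7 km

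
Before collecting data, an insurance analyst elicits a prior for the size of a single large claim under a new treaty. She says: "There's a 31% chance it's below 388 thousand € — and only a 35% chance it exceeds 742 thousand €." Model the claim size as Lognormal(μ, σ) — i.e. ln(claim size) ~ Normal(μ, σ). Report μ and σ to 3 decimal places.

μ ≈ 6.326, σ ≈ 0.736

If T ~ Lognormal(μ,σ) then ln T ~ Normal(μ,σ), so the p-quantile of ln T is μ + z_p·σ.
ln(388) = 5.961 and ln(742) = 6.609; z_{0.31} = -0.4959, z_{0.65} = 0.3853.
σ = (6.609 − 5.961)/(0.3853 − (-0.4959)) = 0.736.
μ = 5.961 − (-0.4959)·0.736 = 6.326.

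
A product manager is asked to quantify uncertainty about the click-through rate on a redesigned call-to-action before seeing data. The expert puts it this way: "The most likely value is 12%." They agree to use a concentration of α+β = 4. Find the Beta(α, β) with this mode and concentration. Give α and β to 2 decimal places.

α = 1.24, β = 2.76

For α,β > 1 the Beta mode is (α−1)/(α+β−2). With α+β = 4, the mode is (α−1)/2.
Set (α−1)/2 = 0.12 → α = 1 + 0.12·2 = 1.24.
β = 4 − α = 2.76.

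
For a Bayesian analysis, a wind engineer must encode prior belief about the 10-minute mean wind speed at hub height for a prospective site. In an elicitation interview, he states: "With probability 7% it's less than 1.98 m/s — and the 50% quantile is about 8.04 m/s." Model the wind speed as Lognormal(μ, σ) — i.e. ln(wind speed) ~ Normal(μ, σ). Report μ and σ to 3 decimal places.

μ ≈ 2.084, σ ≈ 0.950

If T ~ Lognormal(μ,σ) then ln T ~ Normal(μ,σ), so the p-quantile of ln T is μ + z_p·σ.
ln(1.98) = 0.6831 and ln(8.04) = 2.084; z_{0.07} = -1.476, z_{0.5} = 0.
σ = (2.084 − 0.6831)/(0 − (-1.476)) = 0.950.
μ = 0.6831 − (-1.476)·0.950 = 2.084.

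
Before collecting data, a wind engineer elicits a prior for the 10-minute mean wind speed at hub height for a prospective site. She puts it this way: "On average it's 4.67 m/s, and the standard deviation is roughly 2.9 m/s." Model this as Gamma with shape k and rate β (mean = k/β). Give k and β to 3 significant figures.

k ≈ 2.59, β ≈ 0.555

For Gamma(k, rate β): mean = k/β, variance = k/β², so CV = 1/√k.
CV = SD/mean = 2.9/4.67 = 0.621, hence k = 1/CV² = 2.59.
Then β = k/mean = 2.59/4.67 = 0.555.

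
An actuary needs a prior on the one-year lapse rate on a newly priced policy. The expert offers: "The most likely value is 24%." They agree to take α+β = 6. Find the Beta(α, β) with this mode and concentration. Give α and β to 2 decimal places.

α = 1.96, β = 4.04

For α,β > 1 the Beta mode is (α−1)/(α+β−2). With α+β = 6, the mode is (α−1)/4.
Set (α−1)/4 = 0.24 → α = 1 + 0.24·4 = 1.96.
β = 6 − α = 4.04.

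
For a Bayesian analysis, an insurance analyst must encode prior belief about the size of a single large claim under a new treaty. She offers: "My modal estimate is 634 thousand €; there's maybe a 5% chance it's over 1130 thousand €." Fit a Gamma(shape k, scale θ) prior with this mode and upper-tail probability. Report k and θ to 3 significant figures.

Gamma(k,θ) with k>1 has mode (k−1)θ, so θ = 634/(k−1).
Need P(X < 1130) = 0.95 with θ tied to k this way. Start at k = 2, θ = 634: P(X<1130) ≈ 0.532.
Too low — raise k to concentrate. Iterating converges to k ≈ 9.35.
Then θ = 634/(9.35−1) ≈ 76.

k ≈ 9.35, θ ≈ 76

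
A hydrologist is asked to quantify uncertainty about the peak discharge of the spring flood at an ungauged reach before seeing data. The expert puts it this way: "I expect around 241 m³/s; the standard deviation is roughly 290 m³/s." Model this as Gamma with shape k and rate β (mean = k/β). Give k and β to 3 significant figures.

k ≈ 0.691, β ≈ 0.00287

For Gamma(k, rate β): mean = k/β, variance = k/β², so CV = 1/√k.
CV = SD/mean = 290/241 = 1.203, hence k = 1/CV² = 0.691.
Then β = k/mean = 0.691/241 = 0.00287.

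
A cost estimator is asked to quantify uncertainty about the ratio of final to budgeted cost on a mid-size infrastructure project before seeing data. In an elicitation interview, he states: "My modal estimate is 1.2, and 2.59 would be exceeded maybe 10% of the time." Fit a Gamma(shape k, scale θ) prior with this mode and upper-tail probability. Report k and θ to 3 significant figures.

Gamma(k,θ) with k>1 has mode (k−1)θ, so θ = 1.2/(k−1).
Need P(X < 2.59) = 0.9 with θ tied to k this way. Start at k = 2, θ = 1.2: P(X<2.59) ≈ 0.635.
Too low — raise k to concentrate. Iterating converges to k ≈ 4.25.
Then θ = 1.2/(4.25−1) ≈ 0.37.

k ≈ 4.25, θ ≈ 0.37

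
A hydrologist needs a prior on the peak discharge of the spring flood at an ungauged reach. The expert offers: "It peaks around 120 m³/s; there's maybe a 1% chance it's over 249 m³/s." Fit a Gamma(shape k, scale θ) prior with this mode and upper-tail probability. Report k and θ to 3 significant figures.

k ≈ 10.2, θ ≈ 13.1

Gamma(k,θ) with k>1 has mode (k−1)θ, so θ = 120/(k−1).
Need P(X < 249) = 0.99 with θ tied to k this way. Start at k = 2, θ = 120: P(X<249) ≈ 0.614.
Too low — raise k to concentrate. Iterating converges to k ≈ 10.2.
Then θ = 120/(10.2−1) ≈ 13.1.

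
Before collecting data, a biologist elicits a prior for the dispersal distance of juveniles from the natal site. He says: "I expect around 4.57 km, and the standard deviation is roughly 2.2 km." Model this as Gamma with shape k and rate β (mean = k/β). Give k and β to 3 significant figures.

k ≈ 4.32, β ≈ 0.944

For Gamma(k, rate β): mean = k/β, variance = k/β², so CV = 1/√k.
CV = SD/mean = 2.2/4.57 = 0.4814, hence k = 1/CV² = 4.32.
Then β = k/mean = 4.32/4.57 = 0.944.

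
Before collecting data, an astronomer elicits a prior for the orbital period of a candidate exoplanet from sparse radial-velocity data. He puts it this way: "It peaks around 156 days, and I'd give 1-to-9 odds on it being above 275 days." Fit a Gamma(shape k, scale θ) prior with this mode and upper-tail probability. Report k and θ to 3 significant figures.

k ≈ 6.91, θ ≈ 26.4

Gamma(k,θ) with k>1 has mode (k−1)θ, so θ = 156/(k−1).
Need P(X < 275) = 0.9 with θ tied to k this way. Start at k = 2, θ = 156: P(X<275) ≈ 0.526.
Too low — raise k to concentrate. Iterating converges to k ≈ 6.91.
Then θ = 156/(6.91−1) ≈ 26.4.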